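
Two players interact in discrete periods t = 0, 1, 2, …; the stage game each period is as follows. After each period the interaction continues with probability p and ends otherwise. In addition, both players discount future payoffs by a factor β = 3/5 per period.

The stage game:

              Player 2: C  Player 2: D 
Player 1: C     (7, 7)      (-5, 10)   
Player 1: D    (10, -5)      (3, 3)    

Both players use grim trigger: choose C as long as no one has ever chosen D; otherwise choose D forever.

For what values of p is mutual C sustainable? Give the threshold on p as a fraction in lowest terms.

5/7

With continuation probability p and discount β, the effective per-period discount factor is βp.
Grim-trigger IC: βp ≥ (10−7)/(10−3) = 3/7.
So p ≥ (3/7)/(3/5) = 5/7.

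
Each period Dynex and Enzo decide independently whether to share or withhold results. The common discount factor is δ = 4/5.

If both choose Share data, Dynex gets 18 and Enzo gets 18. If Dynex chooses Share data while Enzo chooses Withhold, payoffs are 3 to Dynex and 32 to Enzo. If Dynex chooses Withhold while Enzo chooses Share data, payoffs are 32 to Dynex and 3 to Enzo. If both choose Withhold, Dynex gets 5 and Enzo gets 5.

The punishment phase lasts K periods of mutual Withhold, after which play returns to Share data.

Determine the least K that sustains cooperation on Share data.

No profitable deviation requires (18−5)(δ+…+δ^K) ≥ 32−18, i.e. δ+…+δ^K ≥ 14/13 ≈ 1.0769.
With δ = 4/5, the partial sums are K=1: 0.8000, K=2: 1.4400.
K = 2 is the first length at which the sum reaches 1.0769.

2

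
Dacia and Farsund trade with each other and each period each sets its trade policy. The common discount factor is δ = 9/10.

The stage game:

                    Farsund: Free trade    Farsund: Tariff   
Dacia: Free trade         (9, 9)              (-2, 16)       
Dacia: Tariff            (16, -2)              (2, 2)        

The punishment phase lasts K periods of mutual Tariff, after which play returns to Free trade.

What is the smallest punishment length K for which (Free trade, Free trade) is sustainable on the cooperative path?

2

Need Σ_{k=1}^{K} δ^k ≥ (16−9)/(9−2) = 1.0000 at δ = 9/10.
At K = 1 the sum is 0.9000 < 1.0000; at K = 2 it is 1.7100 ≥ 1.0000.
So the minimum punishment length is K = 2.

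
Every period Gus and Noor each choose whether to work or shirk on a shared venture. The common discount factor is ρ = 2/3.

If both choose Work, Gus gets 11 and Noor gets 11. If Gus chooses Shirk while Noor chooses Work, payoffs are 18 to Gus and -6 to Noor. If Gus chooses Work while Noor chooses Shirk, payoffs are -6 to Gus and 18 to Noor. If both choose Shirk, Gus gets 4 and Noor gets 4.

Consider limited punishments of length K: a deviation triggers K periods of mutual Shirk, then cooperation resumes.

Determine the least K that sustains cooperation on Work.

IC: ρ(1−ρ^K)/(1−ρ) ≥ (18−11)/(11−4) = 1.
With ρ = 2/3: need 1 − ρ^K ≥ 1·(1−2/3)/(2/3), i.e. ρ^K ≤ 0.5000.
Since (2/3)^1 = 0.6667 and (2/3)^2 = 0.4444, the smallest such K is 2.

2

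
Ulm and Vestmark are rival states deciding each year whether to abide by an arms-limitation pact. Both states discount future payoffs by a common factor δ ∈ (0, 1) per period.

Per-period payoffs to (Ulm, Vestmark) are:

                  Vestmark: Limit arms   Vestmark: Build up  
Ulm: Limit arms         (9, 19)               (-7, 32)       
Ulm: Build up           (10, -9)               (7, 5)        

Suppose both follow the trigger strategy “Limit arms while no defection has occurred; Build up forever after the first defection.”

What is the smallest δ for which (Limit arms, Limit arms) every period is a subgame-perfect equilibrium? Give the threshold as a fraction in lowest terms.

13/27

Ulm's threshold: (10−9)/(10−7) = 1/3.
Vestmark's threshold: (32−19)/(32−5) = 13/27.
1/3 < 13/27, so Vestmark binds and δ* = 13/27.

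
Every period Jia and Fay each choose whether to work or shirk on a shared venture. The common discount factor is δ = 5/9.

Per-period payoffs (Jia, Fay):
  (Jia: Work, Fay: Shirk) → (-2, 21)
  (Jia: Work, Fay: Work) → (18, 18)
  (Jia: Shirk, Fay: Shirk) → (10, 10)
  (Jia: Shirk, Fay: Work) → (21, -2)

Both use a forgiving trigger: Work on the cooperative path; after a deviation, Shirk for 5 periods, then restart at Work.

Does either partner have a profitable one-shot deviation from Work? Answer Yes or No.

IC: δ+…+δ^5 ≥ (21−18)/(18−10) = 3/8.
At δ = 5/9: partial sum = 1.1838 ≥ 0.3750. Cooperation sustainable.

No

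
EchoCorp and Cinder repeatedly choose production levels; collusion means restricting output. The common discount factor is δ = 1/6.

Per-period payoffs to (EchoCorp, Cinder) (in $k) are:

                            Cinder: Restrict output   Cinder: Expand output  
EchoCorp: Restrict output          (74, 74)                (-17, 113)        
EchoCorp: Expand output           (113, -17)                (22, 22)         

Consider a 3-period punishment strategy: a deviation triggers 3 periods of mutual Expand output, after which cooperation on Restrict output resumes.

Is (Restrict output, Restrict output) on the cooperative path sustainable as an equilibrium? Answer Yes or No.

No

A one-shot deviation gives 113 now, then 22 for 3 periods, then back to 74.
Gain from deviating: (113−74) today; loss: (74−22) in each of the next 3 periods.
No-deviation condition: (74−22)(δ+…+δ^3) ≥ 113−74, i.e. δ+…+δ^3 ≥ 3/4.
At δ = 1/6: δ+…+δ^3 = 0.1991 < 0.7500.
So cooperation is not sustainable.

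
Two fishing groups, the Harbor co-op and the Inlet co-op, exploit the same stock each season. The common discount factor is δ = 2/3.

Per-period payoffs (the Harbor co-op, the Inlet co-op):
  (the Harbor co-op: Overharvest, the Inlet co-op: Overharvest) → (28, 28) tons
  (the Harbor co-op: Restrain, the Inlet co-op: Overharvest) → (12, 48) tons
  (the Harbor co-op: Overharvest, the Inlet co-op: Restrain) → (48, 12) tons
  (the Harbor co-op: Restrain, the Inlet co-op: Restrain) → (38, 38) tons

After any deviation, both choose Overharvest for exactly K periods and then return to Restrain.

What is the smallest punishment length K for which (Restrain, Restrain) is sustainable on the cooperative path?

2

Need Σ_{k=1}^{K} δ^k ≥ (48−38)/(38−28) = 1.0000 at δ = 2/3.
At K = 1 the sum is 0.6667 < 1.0000; at K = 2 it is 1.1111 ≥ 1.0000.
So the minimum punishment length is K = 2.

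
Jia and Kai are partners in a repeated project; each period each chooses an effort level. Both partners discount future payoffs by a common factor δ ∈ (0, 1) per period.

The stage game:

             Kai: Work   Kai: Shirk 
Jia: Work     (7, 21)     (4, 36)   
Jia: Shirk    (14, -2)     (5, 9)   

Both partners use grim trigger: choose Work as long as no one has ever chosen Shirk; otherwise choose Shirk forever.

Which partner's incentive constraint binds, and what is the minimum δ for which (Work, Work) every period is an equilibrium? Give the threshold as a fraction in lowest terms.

For Jia: deviation gain 14−7 = 7, per-period punishment loss 7−5 = 2. IC gives δ ≥ 7/9.
For Kai: gain 15, loss 12 per period, so δ ≥ 15/27 = 5/9.
The tighter constraint is Jia's, so cooperation needs δ ≥ 7/9.

Jia; δ ≥ 7/9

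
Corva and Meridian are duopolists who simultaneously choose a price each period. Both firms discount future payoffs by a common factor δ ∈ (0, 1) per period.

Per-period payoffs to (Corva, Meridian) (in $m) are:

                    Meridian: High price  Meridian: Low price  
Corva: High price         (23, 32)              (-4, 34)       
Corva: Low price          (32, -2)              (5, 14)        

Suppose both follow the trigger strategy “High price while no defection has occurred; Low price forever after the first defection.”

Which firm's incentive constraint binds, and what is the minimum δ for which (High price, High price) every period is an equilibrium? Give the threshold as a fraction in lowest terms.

Corva: cooperation gives 23 each period; deviation gives 32 once then 5 forever.
  23/(1−δ) ≥ 32 + 5δ/(1−δ) ⇒ δ ≥ 9/27 = 1/3.
Meridian: cooperation gives 32 each period; deviation gives 34 once then 14 forever.
  δ ≥ 2/20 = 1/10.
Both must hold, so the binding constraint is Corva's: δ ≥ 1/3.

Corva; δ ≥ 1/3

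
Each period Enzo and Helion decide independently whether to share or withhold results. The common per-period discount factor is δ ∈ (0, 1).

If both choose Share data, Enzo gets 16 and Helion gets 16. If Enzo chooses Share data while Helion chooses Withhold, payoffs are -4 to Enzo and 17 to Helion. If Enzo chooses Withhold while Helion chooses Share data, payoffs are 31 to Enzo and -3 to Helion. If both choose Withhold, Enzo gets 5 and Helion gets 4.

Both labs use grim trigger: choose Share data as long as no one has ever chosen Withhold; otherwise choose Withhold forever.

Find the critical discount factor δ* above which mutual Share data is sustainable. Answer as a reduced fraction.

Enzo: cooperation gives 16 each period; deviation gives 31 once then 5 forever.
  16/(1−δ) ≥ 31 + 5δ/(1−δ) ⇒ δ ≥ 15/26.
Helion: cooperation gives 16 each period; deviation gives 17 once then 4 forever.
  δ ≥ 1/13.
Both must hold, so the binding constraint is Enzo's: δ ≥ 15/26.

15/26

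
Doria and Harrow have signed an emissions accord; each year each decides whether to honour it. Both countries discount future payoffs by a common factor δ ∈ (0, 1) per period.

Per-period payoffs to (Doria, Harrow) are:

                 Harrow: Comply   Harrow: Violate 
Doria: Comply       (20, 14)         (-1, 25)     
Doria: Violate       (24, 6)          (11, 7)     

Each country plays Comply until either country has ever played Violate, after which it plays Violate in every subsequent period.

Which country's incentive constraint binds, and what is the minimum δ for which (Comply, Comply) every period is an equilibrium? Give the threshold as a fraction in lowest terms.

Doria: cooperation gives 20 each period; deviation gives 24 once then 11 forever.
  20/(1−δ) ≥ 24 + 11δ/(1−δ) ⇒ δ ≥ 4/13.
Harrow: cooperation gives 14 each period; deviation gives 25 once then 7 forever.
  δ ≥ 11/18.
Both must hold, so the binding constraint is Harrow's: δ ≥ 11/18.

Harrow; δ ≥ 11/18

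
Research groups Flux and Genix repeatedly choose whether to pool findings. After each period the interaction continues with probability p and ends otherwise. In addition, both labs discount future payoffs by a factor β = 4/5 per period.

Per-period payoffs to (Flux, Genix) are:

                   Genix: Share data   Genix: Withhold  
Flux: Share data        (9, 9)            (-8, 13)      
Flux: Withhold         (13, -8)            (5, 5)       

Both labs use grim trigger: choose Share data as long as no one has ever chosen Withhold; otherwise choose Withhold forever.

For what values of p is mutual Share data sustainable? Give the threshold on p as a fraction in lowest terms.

Expected continuation weight on next period's payoff is β·p = 4/5·p, which plays the role of the discount factor.
Cooperation requires 4/5·p ≥ (13−9)/(13−5) = 1/2, hence p ≥ 5/8.

5/8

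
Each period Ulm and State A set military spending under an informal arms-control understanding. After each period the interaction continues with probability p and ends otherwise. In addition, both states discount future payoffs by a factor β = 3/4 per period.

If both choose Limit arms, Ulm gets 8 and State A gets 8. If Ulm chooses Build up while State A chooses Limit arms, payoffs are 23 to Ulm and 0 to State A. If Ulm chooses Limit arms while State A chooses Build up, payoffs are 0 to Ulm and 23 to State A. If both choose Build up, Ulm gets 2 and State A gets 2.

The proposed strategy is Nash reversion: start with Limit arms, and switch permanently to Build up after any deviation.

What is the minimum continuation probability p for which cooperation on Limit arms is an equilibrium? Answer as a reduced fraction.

With continuation probability p and discount β, the effective per-period discount factor is βp.
Grim-trigger IC: βp ≥ (23−8)/(23−2) = 5/7.
So p ≥ (5/7)/(3/4) = 20/21.

20/21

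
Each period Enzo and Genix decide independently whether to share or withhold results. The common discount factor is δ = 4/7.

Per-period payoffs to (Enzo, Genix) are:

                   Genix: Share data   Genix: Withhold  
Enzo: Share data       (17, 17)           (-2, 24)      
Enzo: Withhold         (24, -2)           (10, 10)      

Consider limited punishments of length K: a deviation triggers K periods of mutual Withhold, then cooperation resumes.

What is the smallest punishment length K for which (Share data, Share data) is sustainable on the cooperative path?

No profitable deviation requires (17−10)(δ+…+δ^K) ≥ 24−17, i.e. δ+…+δ^K ≥ 1 ≈ 1.0000.
With δ = 4/7, the partial sums are K=1: 0.5714, K=2: 0.8980, K=3: 1.0845.
K = 3 is the first length at which the sum reaches 1.0000.

3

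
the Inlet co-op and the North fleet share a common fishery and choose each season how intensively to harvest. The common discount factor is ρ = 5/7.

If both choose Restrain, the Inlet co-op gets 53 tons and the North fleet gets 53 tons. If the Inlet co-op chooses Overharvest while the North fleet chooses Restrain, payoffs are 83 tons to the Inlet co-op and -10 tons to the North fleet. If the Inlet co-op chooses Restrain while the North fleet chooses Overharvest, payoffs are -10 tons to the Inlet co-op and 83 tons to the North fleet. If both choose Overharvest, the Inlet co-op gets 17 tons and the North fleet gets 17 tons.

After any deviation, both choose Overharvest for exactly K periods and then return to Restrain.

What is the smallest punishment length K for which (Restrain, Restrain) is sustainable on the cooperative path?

2

IC: ρ(1−ρ^K)/(1−ρ) ≥ (83−53)/(53−17) = 5/6.
With ρ = 5/7: need 1 − ρ^K ≥ 5/6·(1−5/7)/(5/7), i.e. ρ^K ≤ 0.6667.
Since (5/7)^1 = 0.7143 and (5/7)^2 = 0.5102, the smallest such K is 2.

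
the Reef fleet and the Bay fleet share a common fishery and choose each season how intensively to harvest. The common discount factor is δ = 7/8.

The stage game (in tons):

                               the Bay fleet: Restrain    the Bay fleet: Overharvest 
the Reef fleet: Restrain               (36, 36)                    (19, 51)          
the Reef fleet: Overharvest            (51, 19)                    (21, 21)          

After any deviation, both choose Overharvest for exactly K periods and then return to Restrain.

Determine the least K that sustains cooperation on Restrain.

2

IC: δ(1−δ^K)/(1−δ) ≥ (51−36)/(36−21) = 1.
With δ = 7/8: need 1 − δ^K ≥ 1·(1−7/8)/(7/8), i.e. δ^K ≤ 0.8571.
Since (7/8)^1 = 0.8750 and (7/8)^2 = 0.7656, the smallest such K is 2.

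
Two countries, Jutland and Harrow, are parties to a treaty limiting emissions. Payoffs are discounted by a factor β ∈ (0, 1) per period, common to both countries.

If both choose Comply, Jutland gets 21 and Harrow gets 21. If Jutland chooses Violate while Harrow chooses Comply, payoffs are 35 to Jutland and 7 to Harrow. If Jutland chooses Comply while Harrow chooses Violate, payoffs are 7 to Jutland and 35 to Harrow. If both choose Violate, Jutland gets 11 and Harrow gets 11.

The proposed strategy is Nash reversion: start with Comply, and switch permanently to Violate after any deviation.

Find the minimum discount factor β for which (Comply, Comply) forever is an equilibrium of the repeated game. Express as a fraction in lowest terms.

Under grim trigger the critical discount factor is (T−C)/(T−P) with T = 35, C = 21, P = 11.
β* = (35−21)/(35−11) = 14/24 = 7/12.

7/12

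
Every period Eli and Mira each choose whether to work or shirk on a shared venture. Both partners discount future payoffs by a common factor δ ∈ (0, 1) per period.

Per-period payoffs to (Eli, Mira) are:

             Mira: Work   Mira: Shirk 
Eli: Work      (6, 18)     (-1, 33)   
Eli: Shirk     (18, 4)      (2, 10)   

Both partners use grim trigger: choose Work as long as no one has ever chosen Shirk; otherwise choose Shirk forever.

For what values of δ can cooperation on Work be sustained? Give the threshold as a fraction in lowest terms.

3/4

For Eli: deviation gain 18−6 = 12, per-period punishment loss 6−2 = 4. IC gives δ ≥ 12/16 = 3/4.
For Mira: gain 15, loss 8 per period, so δ ≥ 15/23.
The tighter constraint is Eli's, so cooperation needs δ ≥ 3/4.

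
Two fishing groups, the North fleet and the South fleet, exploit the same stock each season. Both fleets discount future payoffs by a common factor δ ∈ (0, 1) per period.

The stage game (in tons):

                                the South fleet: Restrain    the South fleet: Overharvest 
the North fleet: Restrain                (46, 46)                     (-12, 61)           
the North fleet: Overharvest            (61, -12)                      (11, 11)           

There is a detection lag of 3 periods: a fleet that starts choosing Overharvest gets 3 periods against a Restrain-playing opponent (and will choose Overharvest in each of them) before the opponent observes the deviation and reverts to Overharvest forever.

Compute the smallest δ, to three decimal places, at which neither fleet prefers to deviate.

A deviator earns 61 for 3 periods, then 11 forever; cooperating earns 46 forever. Multiplying the IC by (1−δ):
46 ≥ 61(1−δ^3) + 11δ^3, so 50·δ^3 ≥ 15 and δ^3 ≥ 3/10.
δ ≥ (3/10)^(1/3) ≈ 0.669.

0.669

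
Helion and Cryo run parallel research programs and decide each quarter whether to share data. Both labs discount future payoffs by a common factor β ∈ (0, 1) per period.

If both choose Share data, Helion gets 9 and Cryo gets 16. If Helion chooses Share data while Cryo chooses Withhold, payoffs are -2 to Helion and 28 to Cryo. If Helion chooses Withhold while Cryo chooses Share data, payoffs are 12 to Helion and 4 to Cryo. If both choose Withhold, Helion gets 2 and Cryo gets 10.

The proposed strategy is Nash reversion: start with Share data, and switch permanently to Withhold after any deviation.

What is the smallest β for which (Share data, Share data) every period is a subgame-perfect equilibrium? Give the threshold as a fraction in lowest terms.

Helion's threshold: (12−9)/(12−2) = 3/10.
Cryo's threshold: (28−16)/(28−10) = 2/3.
3/10 < 2/3, so Cryo binds and β* = 2/3.

2/3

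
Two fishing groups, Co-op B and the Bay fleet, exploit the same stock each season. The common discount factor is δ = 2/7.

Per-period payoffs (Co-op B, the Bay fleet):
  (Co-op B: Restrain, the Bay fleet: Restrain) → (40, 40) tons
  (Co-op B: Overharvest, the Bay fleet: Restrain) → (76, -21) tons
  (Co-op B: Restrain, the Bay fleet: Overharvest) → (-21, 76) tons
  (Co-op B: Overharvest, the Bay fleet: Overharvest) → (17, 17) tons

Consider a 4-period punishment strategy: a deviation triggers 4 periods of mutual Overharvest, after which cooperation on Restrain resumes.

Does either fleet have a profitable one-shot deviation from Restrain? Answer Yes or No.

A one-shot deviation gives 76 now, then 17 for 4 periods, then back to 40.
Gain from deviating: (76−40) today; loss: (40−17) in each of the next 4 periods.
No-deviation condition: (40−17)(δ+…+δ^4) ≥ 76−40, i.e. δ+…+δ^4 ≥ 36/23.
At δ = 2/7: δ+…+δ^4 = 0.3973 < 1.5652.
So cooperation is not sustainable.

Yes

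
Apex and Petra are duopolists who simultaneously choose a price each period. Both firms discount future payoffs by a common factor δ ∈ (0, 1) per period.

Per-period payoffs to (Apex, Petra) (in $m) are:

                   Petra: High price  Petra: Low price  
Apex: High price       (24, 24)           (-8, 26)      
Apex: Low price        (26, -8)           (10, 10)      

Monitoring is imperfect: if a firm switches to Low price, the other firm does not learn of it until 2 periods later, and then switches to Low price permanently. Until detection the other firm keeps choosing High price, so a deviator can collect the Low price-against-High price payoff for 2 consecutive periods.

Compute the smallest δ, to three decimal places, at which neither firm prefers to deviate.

A deviator earns 26 for 2 periods, then 10 forever; cooperating earns 24 forever. Multiplying the IC by (1−δ):
24 ≥ 26(1−δ^2) + 10δ^2, so 16·δ^2 ≥ 2 and δ^2 ≥ 1/8.
δ ≥ (1/8)^(1/2) ≈ 0.354.

0.354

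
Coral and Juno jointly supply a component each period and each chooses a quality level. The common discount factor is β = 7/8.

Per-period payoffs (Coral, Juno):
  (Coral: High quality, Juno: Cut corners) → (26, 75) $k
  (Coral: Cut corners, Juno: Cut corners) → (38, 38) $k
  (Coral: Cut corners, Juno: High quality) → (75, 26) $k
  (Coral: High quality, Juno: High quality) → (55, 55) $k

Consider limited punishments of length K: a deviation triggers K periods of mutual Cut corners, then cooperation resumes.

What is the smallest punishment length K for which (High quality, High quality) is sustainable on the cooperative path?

2

No profitable deviation requires (55−38)(β+…+β^K) ≥ 75−55, i.e. β+…+β^K ≥ 20/17 ≈ 1.1765.
With β = 7/8, the partial sums are K=1: 0.8750, K=2: 1.6406.
K = 2 is the first length at which the sum reaches 1.1765.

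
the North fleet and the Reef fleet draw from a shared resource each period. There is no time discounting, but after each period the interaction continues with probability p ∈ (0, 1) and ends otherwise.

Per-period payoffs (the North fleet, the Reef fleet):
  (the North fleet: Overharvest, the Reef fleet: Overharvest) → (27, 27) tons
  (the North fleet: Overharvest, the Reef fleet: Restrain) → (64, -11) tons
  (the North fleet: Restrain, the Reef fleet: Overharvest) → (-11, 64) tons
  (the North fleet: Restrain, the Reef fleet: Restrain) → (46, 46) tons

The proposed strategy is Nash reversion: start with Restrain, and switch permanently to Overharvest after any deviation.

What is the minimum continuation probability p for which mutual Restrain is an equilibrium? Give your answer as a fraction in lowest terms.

18/37

Expected cooperation value is 46 + p·46 + p²·46 + … = 46/(1−p); deviation gives 64 + p·27/(1−p).
46 ≥ 64(1−p) + 27p ⇒ 37p ≥ 18 ⇒ p ≥ 18/37.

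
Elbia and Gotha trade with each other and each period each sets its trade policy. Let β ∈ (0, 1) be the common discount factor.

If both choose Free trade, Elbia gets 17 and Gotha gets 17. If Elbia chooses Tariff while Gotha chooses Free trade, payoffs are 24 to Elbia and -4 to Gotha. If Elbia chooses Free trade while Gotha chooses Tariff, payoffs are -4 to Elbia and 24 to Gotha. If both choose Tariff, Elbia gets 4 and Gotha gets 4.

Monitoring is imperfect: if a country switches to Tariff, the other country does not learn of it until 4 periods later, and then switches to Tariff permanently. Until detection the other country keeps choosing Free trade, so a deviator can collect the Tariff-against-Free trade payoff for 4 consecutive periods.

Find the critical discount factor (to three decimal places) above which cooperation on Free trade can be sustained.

0.769

Deviating for the 4 undetected periods gains 24−17 = 7 per period over cooperation, then loses 17−4 = 13 per period forever once punishment starts.
Gain: 7(1 + β + … + β^3); loss: 13·β^4/(1−β).
No profitable deviation ⇔ 7(1−β^4) ≤ 13·β^4, i.e. β^4 ≥ 7/(7+13) = 7/20.
Hence β ≥ (7/20)^(1/4) ≈ 0.769.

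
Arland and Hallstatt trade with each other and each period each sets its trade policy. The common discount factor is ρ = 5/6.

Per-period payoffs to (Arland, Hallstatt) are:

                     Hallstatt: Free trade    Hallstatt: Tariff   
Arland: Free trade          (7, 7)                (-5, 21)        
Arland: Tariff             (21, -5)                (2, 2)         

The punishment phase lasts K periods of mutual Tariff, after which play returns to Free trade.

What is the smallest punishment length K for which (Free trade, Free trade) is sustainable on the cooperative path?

5

No profitable deviation requires (7−2)(ρ+…+ρ^K) ≥ 21−7, i.e. ρ+…+ρ^K ≥ 14/5 ≈ 2.8000.
With ρ = 5/6, the partial sums are K=1: 0.8333, K=2: 1.5278, K=3: 2.1065, K=4: 2.5887, K=5: 2.9906.
K = 5 is the first length at which the sum reaches 2.8000.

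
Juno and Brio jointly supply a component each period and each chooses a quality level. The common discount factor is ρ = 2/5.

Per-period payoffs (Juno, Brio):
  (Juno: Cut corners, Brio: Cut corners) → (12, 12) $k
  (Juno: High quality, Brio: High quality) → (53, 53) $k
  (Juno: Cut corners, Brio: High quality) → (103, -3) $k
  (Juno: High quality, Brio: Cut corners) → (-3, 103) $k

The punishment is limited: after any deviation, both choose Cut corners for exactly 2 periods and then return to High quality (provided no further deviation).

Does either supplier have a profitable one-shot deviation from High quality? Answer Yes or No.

IC: ρ+…+ρ^2 ≥ (103−53)/(53−12) = 50/41.
At ρ = 2/5: partial sum = 0.5600 < 1.2195. Cooperation not sustainable.

Yes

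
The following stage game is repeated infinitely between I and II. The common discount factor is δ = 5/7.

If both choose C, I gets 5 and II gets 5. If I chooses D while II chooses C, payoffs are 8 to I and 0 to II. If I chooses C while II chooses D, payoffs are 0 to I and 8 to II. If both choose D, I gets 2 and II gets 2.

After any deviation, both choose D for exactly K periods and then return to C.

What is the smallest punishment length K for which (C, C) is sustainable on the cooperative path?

Need Σ_{k=1}^{K} δ^k ≥ (8−5)/(5−2) = 1.0000 at δ = 5/7.
At K = 1 the sum is 0.7143 < 1.0000; at K = 2 it is 1.2245 ≥ 1.0000.
So the minimum punishment length is K = 2.

2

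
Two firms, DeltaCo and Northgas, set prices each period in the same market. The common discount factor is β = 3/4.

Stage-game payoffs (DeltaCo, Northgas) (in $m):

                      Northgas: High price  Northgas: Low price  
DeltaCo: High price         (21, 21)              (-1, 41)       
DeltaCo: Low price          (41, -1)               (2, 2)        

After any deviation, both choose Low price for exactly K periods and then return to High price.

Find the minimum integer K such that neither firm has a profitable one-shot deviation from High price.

2

Need Σ_{k=1}^{K} β^k ≥ (41−21)/(21−2) = 1.0526 at β = 3/4.
At K = 1 the sum is 0.7500 < 1.0526; at K = 2 it is 1.3125 ≥ 1.0526.
So the minimum punishment length is K = 2.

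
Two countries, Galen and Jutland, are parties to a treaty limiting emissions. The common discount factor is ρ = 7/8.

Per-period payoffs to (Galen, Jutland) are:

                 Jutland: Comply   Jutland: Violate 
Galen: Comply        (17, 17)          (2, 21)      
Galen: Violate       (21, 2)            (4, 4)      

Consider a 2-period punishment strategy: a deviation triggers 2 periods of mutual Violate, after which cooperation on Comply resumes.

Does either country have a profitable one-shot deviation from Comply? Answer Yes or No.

Comparing payoff streams over the 3 periods until play realigns: cooperate → 17(1+ρ+…+ρ^2); deviate → 21 + 4(ρ+…+ρ^2).
Cooperation is sustained iff (17−4)(ρ+…+ρ^2) ≥ 21−17.
ρ+…+ρ^2 = 7/8·(1−(7/8)^2)/(1−7/8) = 1.6406, and (21−17)/(17−4) = 0.3077.
1.6406 ≥ 0.3077, so cooperation is sustainable.

No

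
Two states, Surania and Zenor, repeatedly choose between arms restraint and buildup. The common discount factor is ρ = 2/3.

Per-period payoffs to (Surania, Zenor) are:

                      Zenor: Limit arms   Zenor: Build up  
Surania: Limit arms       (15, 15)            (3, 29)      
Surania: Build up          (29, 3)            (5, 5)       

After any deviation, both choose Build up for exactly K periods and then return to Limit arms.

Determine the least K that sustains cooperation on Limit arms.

3

Need Σ_{k=1}^{K} ρ^k ≥ (29−15)/(15−5) = 1.4000 at ρ = 2/3.
At K = 2 the sum is 1.1111 < 1.4000; at K = 3 it is 1.4074 ≥ 1.4000.
So the minimum punishment length is K = 3.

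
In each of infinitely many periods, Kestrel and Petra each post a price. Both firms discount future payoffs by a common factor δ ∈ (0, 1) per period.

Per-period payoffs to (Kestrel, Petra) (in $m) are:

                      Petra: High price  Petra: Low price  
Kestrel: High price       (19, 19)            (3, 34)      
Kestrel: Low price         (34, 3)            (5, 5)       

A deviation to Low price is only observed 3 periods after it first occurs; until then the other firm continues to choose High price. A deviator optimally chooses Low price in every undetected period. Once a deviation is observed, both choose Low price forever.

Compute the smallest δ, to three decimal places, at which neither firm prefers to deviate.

A deviator earns 34 for 3 periods, then 5 forever; cooperating earns 19 forever. Multiplying the IC by (1−δ):
19 ≥ 34(1−δ^3) + 5δ^3, so 29·δ^3 ≥ 15 and δ^3 ≥ 15/29.
δ ≥ (15/29)^(1/3) ≈ 0.803.

0.803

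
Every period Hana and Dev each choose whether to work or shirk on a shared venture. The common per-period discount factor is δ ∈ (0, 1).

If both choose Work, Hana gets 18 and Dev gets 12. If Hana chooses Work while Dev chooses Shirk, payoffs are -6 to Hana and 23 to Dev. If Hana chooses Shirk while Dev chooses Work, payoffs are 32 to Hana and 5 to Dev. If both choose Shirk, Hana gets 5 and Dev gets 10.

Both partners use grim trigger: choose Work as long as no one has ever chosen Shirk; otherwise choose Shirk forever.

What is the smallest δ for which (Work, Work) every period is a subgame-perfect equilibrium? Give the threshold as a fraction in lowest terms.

Hana's threshold: (32−18)/(32−5) = 14/27.
Dev's threshold: (23−12)/(23−10) = 11/13.
14/27 < 11/13, so Dev binds and δ* = 11/13.

11/13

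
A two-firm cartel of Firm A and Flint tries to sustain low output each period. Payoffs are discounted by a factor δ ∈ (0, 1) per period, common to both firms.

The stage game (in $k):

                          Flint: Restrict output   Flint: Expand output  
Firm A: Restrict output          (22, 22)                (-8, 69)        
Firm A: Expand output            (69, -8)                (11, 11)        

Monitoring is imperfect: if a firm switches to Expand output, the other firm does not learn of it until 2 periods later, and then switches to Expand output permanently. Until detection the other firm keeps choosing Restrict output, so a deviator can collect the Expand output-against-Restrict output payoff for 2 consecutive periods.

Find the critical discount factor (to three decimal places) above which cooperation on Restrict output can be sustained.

0.900

A deviator earns 69 for 2 periods, then 11 forever; cooperating earns 22 forever. Multiplying the IC by (1−δ):
22 ≥ 69(1−δ^2) + 11δ^2, so 58·δ^2 ≥ 47 and δ^2 ≥ 47/58.
δ ≥ (47/58)^(1/2) ≈ 0.900.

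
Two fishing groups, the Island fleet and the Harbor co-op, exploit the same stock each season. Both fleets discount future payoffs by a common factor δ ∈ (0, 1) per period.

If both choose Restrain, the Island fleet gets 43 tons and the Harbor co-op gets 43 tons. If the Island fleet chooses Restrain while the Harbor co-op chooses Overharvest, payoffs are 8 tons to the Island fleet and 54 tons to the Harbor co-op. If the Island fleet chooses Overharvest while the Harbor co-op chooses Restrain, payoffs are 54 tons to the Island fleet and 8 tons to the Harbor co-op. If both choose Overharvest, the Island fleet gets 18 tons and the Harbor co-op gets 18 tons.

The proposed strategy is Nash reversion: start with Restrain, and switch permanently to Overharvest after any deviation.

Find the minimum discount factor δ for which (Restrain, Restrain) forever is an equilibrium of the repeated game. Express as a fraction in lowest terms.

One-period gain from deviating is 54 − 43 = 11. The loss is 43 − 18 = 25 in every subsequent period, with present value 25·δ/(1−δ).
Deviation is unprofitable when 25·δ/(1−δ) ≥ 11, i.e. δ/(1−δ) ≥ 11/25.
Equivalently δ ≥ 11/(11+25) = 11/36.

11/36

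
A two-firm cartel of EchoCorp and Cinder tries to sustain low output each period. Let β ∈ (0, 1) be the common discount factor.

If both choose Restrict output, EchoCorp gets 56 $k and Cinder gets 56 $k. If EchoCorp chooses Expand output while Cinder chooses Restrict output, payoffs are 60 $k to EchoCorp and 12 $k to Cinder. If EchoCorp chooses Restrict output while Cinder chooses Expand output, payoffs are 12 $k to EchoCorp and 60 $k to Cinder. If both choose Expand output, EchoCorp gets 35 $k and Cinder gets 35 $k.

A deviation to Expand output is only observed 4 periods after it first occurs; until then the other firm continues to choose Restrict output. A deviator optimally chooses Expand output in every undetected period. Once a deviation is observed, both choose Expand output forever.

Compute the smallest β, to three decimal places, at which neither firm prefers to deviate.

0.632

The best deviation is to choose Expand output for all 4 undetected periods, earning 60 each, then 35 forever once detected.
Deviation value: 60(1−β^4)/(1−β) + 35β^4/(1−β); cooperation value: 56/(1−β).
IC: 56 ≥ 60(1−β^4) + 35β^4 = 60 − 25β^4.
So β^4 ≥ 4/25, giving β ≥ (4/25)^(1/4) ≈ 0.632.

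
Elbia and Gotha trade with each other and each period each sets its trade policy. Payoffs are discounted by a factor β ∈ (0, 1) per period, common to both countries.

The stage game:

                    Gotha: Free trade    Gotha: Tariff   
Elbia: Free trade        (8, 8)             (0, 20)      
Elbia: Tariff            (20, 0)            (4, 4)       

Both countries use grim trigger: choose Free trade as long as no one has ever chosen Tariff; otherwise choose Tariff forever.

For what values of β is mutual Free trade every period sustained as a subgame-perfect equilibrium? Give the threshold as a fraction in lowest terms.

3/4

8/(1−β) ≥ 20 + 4β/(1−β)
8 ≥ 20 − 16β
β ≥ 12/16 = 3/4.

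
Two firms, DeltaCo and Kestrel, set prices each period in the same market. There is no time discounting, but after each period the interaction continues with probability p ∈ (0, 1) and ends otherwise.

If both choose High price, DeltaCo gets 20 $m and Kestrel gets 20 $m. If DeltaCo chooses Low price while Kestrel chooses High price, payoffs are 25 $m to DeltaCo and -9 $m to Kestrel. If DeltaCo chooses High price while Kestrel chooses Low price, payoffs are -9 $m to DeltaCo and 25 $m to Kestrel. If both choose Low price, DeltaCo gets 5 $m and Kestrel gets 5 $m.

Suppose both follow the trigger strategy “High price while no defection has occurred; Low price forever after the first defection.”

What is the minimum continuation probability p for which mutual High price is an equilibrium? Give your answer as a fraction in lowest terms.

1/4

With no time discounting, the continuation probability p plays the role of the discount factor.
Grim-trigger IC: 20/(1−p) ≥ 25 + 5p/(1−p) ⇒ p ≥ (25−20)/(25−5) = 1/4.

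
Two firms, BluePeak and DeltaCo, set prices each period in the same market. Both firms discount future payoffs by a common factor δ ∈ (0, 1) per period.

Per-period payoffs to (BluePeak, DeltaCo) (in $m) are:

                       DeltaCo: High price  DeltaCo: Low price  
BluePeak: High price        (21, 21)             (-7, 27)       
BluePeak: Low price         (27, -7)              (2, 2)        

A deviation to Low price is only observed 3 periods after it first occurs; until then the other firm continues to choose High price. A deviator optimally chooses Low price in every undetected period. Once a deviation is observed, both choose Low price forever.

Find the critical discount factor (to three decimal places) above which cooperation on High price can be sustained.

The best deviation is to choose Low price for all 3 undetected periods, earning 27 each, then 2 forever once detected.
Deviation value: 27(1−δ^3)/(1−δ) + 2δ^3/(1−δ); cooperation value: 21/(1−δ).
IC: 21 ≥ 27(1−δ^3) + 2δ^3 = 27 − 25δ^3.
So δ^3 ≥ 6/25, giving δ ≥ (6/25)^(1/3) ≈ 0.621.

0.621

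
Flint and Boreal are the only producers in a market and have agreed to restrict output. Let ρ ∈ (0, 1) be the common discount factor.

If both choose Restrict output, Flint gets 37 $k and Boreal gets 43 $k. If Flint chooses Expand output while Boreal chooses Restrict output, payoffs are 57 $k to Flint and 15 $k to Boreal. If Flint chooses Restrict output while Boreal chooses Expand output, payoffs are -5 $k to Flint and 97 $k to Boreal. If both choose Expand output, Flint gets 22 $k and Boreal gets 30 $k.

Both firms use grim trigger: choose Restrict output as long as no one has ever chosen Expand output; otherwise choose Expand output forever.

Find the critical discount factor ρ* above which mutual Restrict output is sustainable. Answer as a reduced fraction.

Flint's threshold: (57−37)/(57−22) = 4/7.
Boreal's threshold: (97−43)/(97−30) = 54/67.
4/7 < 54/67, so Boreal binds and ρ* = 54/67.

54/67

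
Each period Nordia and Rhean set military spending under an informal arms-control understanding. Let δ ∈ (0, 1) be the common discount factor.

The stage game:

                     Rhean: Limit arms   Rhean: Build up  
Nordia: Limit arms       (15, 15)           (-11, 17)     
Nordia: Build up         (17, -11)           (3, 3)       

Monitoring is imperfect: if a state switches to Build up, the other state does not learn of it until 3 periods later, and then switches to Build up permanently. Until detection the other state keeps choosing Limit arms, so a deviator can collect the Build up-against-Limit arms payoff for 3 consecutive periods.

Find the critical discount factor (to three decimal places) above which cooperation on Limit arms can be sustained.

0.523

Deviating for the 3 undetected periods gains 17−15 = 2 per period over cooperation, then loses 15−3 = 12 per period forever once punishment starts.
Gain: 2(1 + δ + … + δ^2); loss: 12·δ^3/(1−δ).
No profitable deviation ⇔ 2(1−δ^3) ≤ 12·δ^3, i.e. δ^3 ≥ 2/(2+12) = 1/7.
Hence δ ≥ (1/7)^(1/3) ≈ 0.523.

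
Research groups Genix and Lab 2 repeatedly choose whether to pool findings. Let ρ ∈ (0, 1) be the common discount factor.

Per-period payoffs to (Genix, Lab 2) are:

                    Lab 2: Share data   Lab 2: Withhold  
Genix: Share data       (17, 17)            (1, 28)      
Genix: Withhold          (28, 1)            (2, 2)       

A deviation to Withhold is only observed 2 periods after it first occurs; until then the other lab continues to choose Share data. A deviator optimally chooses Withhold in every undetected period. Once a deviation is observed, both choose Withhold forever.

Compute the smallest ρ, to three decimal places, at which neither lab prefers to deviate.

The best deviation is to choose Withhold for all 2 undetected periods, earning 28 each, then 2 forever once detected.
Deviation value: 28(1−ρ^2)/(1−ρ) + 2ρ^2/(1−ρ); cooperation value: 17/(1−ρ).
IC: 17 ≥ 28(1−ρ^2) + 2ρ^2 = 28 − 26ρ^2.
So ρ^2 ≥ 11/26, giving ρ ≥ (11/26)^(1/2) ≈ 0.650.

0.650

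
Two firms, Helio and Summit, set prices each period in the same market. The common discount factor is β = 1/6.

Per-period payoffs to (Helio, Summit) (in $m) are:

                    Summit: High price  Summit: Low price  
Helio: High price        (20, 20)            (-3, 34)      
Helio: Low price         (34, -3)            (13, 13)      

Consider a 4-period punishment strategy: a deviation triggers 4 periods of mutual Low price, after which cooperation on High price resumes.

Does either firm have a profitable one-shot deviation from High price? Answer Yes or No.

Yes

A one-shot deviation gives 34 now, then 13 for 4 periods, then back to 20.
Gain from deviating: (34−20) today; loss: (20−13) in each of the next 4 periods.
No-deviation condition: (20−13)(β+…+β^4) ≥ 34−20, i.e. β+…+β^4 ≥ 2.
At β = 1/6: β+…+β^4 = 0.1998 < 2.0000.
So cooperation is not sustainable.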